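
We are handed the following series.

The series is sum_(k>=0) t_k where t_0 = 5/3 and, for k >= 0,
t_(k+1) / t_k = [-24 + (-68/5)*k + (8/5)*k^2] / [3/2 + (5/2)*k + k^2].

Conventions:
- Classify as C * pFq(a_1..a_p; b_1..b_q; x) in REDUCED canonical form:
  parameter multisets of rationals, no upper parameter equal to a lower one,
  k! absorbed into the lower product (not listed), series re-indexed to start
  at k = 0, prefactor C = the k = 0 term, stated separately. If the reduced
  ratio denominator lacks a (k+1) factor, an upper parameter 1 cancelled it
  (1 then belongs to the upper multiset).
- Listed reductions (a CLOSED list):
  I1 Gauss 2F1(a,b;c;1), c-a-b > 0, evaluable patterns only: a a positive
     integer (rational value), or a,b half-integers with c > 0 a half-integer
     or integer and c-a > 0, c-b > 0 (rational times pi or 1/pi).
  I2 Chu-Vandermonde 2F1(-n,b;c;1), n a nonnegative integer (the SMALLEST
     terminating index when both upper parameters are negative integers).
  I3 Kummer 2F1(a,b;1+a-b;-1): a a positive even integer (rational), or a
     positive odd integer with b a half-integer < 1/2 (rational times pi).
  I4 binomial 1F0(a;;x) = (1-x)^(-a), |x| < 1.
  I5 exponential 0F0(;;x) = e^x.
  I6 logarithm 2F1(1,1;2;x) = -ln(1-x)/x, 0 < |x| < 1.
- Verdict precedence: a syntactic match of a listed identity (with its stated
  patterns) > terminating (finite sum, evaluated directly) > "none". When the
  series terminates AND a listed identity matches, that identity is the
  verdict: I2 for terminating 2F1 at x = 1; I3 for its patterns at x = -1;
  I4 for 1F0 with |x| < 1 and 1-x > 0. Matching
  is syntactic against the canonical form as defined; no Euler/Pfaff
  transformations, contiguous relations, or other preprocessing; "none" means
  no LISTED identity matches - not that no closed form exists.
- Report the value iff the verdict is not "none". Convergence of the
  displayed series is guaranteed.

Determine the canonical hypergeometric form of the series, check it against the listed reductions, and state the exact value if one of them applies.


With C = 5/3: the canonical form is 1F0(-10; -; 8/5). Verdict: terminating (-10 upstairs). 11 nonzero terms in all; added directly. Hence: 19683/1953125.

Key observation: from the first term 5/3: cancel k + 3/2 from the displayed ratio first; then C = 5/3.
Step ratio: r(k) = (8/5) * (k-10) / [(k+1)] - poly over poly, x = (8/5) from leading terms; C = 5/3 at k = 0.


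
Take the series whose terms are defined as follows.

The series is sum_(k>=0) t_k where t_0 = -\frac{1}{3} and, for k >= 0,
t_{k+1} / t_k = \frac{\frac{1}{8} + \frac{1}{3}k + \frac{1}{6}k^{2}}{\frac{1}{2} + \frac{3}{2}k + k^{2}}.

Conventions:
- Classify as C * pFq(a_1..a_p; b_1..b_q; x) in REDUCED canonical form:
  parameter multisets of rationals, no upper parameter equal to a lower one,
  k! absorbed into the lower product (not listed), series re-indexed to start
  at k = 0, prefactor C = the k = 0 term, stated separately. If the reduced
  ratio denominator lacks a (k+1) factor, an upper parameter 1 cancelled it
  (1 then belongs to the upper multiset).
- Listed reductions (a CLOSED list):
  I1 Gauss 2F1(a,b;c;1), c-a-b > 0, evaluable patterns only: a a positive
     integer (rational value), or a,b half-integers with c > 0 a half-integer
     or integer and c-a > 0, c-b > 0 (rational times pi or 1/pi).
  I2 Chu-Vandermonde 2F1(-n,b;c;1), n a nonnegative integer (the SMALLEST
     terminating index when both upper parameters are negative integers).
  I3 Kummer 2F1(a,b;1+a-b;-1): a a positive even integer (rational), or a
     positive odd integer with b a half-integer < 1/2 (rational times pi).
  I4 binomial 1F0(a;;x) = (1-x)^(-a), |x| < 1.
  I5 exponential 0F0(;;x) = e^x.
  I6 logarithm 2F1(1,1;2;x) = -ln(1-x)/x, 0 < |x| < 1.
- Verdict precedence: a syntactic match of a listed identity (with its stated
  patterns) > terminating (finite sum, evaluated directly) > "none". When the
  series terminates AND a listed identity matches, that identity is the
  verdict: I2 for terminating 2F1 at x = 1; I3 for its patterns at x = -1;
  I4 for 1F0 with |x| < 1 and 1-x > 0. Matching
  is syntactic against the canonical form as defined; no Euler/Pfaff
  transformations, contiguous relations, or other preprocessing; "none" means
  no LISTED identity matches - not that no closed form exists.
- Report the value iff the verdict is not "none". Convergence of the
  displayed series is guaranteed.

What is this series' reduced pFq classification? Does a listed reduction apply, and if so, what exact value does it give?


Prefactor -\frac{1}{3}, argument \frac{1}{6}: 1F0 with upper {\frac{3}{2}} over lower {-}. Verdict at x = \frac{1}{6}: the I4 binomial reduction matches (the 1F0 binomial series: exponent -3/2, x = \frac{1}{6}). Exact value: \left(-\frac{1}{3}\right) \cdot \left(\frac{5}{6}\right)^{-\frac{3}{2}}.

Key step: x = \frac{1}{6} and the ratio is unreduced: k + 1/2 divides both sides (C = -1/3).
Adjacent-term ratio: r(k) = \frac{1}{6} * (k+\frac{3}{2}) / [(k+1)] - rational in k, leading ratio \frac{1}{6}; with t_0 = -\frac{1}{3}, classification follows.


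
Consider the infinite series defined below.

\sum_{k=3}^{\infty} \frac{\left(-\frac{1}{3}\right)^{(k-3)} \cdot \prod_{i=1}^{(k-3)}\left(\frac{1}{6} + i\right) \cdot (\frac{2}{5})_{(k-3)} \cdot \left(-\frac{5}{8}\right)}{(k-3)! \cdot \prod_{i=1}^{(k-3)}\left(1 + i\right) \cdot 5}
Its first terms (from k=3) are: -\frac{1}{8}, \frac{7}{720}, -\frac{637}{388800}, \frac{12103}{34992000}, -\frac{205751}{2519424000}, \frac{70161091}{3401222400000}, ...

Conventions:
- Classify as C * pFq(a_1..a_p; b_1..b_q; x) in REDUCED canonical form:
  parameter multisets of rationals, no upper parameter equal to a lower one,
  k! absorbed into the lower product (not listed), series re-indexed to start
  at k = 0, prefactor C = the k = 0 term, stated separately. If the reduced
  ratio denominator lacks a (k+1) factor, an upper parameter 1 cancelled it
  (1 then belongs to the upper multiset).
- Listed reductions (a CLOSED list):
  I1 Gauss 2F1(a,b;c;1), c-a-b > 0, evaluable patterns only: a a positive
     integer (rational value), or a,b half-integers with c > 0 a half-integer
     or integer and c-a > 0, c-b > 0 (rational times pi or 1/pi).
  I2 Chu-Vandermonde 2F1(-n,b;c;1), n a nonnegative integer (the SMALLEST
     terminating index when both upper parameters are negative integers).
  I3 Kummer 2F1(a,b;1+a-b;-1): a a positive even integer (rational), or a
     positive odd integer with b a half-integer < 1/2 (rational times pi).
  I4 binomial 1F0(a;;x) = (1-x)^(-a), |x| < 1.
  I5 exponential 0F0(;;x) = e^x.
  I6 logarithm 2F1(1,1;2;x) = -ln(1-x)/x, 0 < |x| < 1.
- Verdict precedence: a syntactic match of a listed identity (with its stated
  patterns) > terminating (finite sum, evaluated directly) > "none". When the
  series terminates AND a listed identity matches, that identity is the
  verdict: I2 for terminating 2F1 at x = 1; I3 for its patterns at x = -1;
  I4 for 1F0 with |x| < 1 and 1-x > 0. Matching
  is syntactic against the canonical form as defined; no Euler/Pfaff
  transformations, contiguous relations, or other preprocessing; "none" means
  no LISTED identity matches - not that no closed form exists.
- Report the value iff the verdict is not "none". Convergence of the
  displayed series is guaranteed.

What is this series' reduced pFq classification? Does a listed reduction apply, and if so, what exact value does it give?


The series (x = -\frac{1}{3}) is 2F1: upper {\frac{2}{5}, \frac{7}{6}}, lower {2}, prefactor -\frac{1}{8}. Verdict: none. A 2F1 with upper {\frac{2}{5}, \frac{7}{6}} fits none of I1-I6 at x = -\frac{1}{3}; the sum runs forever.

The tell: x = -\frac{1}{3} and the lower running product (C = -1/8, x = -1/3) is a rising factorial.
Consecutive-term ratio: r(k) = -\frac{1}{3} * (k+\frac{2}{5}) (k+\frac{7}{6}) / [(k+2) (k+1)] ; factor over Q: parameters, x = -\frac{1}{3}, and C = -\frac{1}{8}.


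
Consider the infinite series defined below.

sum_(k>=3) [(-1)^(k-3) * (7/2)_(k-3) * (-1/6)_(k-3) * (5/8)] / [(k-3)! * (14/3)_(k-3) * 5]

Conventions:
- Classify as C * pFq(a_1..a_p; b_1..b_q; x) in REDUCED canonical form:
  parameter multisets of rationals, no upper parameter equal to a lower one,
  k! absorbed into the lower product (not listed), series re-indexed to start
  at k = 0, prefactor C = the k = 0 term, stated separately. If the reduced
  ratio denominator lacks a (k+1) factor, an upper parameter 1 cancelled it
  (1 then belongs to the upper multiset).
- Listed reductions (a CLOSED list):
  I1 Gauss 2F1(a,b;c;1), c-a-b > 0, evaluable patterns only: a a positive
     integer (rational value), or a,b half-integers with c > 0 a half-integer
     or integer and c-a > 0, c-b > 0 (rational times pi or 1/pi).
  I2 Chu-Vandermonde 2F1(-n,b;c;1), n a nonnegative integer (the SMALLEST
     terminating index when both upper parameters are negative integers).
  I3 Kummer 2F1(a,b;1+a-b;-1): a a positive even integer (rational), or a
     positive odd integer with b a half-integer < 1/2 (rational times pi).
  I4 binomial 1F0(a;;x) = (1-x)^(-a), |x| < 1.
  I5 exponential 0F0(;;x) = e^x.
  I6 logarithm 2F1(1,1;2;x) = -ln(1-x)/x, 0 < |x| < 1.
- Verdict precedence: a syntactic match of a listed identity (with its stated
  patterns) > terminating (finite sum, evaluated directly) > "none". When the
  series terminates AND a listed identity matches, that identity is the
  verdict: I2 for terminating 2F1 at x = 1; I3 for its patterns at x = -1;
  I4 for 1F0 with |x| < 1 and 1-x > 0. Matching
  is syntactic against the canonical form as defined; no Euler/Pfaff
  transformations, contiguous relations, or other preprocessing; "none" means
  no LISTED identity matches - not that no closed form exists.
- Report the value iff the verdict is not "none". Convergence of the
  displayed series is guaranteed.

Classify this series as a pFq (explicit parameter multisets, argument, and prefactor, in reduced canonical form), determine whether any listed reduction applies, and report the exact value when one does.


At argument -1: a 2F1 with upper {-1/6, 7/2}, lower {14/3}, scaled by C = 1/8. Verdict: none - this 2F1 at x = -1 matches no listed pattern, and upper {-1/6, 7/2} holds no stopper.

First insight: t_0 = 1/8 here, and the constant factors (C = 1/8) combine into one prefactor.
Step ratio: r(k) = (-1) * (k-1/6) (k+7/2) / [(k+14/3) (k+1)] ; factor over Q: parameters, x = (-1), and C = 1/8.


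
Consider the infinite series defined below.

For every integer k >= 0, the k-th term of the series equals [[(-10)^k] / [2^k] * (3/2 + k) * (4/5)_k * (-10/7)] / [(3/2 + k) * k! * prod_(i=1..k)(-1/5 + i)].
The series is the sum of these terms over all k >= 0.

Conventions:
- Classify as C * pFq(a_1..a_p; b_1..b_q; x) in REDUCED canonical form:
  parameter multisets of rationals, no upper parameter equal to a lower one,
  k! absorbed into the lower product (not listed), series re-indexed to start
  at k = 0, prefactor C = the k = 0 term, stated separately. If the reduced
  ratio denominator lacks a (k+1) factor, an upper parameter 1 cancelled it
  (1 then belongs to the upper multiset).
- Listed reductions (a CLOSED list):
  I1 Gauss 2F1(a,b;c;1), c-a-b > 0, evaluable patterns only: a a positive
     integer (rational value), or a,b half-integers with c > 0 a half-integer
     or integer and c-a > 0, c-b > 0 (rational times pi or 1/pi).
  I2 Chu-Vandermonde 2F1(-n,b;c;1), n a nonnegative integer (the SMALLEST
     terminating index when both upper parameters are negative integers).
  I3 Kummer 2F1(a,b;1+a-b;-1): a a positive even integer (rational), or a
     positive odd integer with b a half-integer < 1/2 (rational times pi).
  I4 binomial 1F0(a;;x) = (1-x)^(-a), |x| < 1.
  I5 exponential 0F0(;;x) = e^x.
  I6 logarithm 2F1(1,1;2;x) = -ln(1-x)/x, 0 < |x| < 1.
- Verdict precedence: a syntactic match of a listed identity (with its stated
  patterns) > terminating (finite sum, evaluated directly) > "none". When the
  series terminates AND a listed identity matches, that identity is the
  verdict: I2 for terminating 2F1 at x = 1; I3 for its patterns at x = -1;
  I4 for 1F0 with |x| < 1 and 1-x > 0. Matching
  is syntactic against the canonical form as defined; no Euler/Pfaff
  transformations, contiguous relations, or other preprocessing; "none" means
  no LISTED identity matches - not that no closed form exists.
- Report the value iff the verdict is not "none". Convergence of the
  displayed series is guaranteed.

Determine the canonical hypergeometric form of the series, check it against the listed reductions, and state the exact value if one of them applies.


The series (x = -5) is 0F0: upper {-}, lower {-}, prefactor -10/7. Verdict (x = -5): exponential (I5) applies (the 0F0 exponential series at x = -5). Sum: (-10/7) * e^(-5).

The tell: t_0 being -10/7, the two k-th powers (C = -10/7) combine into one argument.
Adjacent-term ratio: r(k) = (-5) * 1 / [(k+1)] - rational in k. x = (-5); t_0 = -10/7; negate the roots.


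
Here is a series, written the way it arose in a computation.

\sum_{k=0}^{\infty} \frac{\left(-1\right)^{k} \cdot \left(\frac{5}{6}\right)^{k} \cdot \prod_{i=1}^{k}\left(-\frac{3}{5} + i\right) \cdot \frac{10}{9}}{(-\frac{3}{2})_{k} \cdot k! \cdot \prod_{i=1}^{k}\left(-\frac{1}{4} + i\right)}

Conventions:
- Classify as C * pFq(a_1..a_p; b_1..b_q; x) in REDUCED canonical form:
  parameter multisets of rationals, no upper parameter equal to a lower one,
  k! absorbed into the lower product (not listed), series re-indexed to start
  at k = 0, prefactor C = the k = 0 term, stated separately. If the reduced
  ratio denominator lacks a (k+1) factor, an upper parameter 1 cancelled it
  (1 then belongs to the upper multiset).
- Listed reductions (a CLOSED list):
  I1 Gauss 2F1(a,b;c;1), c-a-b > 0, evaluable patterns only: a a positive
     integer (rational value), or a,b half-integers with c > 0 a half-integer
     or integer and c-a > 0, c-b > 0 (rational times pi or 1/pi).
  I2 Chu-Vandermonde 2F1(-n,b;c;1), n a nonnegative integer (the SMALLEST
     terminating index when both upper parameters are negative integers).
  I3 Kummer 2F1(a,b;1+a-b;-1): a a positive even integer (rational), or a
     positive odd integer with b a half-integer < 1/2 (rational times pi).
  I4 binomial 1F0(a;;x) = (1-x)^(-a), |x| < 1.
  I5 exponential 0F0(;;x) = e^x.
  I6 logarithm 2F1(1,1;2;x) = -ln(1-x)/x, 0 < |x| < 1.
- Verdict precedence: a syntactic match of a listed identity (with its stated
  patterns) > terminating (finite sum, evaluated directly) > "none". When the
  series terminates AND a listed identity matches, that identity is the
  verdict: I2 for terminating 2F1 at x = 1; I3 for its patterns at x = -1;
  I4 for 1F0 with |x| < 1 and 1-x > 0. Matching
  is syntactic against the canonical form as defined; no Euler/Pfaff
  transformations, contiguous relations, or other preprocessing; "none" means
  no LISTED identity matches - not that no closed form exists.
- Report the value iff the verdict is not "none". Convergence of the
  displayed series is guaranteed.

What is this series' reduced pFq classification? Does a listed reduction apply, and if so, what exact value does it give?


x = -\frac{5}{6} here; the reduced form reads 1F2, upper {\frac{2}{5}}, lower {-\frac{3}{2}, \frac{3}{4}}, C = \frac{10}{9}. Verdict: none here - no I1-I6 shape fits x = -\frac{5}{6} with lower {-\frac{3}{2}, \frac{3}{4}}.

Key observation: t_0 = \frac{10}{9} here, and the lower running product (prefactor 10/9) is a rising factorial.
Term ratio: r(k) = -\frac{5}{6} * (k+\frac{2}{5}) / [(k-\frac{3}{2}) (k+\frac{3}{4}) (k+1)] - rational in k, leading ratio -\frac{5}{6}; with t_0 = \frac{10}{9}, classification follows.


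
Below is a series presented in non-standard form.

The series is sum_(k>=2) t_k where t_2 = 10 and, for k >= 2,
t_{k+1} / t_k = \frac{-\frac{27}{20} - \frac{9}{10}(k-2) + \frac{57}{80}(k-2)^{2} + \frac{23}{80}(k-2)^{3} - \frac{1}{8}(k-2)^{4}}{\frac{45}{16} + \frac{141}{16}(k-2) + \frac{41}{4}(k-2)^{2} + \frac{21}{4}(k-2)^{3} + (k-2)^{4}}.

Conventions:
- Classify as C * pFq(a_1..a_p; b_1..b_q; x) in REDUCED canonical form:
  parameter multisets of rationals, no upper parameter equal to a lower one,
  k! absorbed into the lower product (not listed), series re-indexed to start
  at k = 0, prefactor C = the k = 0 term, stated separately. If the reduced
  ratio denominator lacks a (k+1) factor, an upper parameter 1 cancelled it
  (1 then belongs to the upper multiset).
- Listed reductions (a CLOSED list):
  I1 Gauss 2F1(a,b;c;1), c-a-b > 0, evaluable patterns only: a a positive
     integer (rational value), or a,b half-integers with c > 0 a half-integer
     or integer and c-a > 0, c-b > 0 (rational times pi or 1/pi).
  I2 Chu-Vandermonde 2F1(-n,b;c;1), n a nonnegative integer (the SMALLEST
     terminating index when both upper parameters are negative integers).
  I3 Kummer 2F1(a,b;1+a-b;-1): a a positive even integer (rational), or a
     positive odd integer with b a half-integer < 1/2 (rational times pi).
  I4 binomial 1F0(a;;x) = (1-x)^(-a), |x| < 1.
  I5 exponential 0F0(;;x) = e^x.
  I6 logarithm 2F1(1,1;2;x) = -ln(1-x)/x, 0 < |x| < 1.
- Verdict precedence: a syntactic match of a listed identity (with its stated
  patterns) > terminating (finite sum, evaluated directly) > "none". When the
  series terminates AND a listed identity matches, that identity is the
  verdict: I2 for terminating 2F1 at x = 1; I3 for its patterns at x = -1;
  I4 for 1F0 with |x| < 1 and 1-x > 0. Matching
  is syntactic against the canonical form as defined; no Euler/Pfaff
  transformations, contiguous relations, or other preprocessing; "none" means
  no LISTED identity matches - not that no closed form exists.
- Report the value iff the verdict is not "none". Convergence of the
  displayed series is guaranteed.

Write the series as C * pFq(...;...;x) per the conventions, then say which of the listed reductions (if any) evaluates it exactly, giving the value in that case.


x = -\frac{1}{8} here; the reduced form reads 3F2, upper {-3, -2, \frac{6}{5}}, lower {\frac{5}{4}, \frac{3}{2}}, C = 10. Verdict: terminating - the sum ends at index 2 because -2 is a negative integer; exact evaluation follows. Exact value: \frac{2038}{375}.

Key step: from the first term 10: the ratio is unreduced: k + 3/2 divides both sides (prefactor 10).
Adjacent-term ratio: r(k) = -\frac{1}{8} * (k-3) (k-2) (k+\frac{6}{5}) / [(k+\frac{5}{4}) (k+\frac{3}{2}) (k+1)] - rational in k. x = -\frac{1}{8}; t_0 = 10; negate the roots.


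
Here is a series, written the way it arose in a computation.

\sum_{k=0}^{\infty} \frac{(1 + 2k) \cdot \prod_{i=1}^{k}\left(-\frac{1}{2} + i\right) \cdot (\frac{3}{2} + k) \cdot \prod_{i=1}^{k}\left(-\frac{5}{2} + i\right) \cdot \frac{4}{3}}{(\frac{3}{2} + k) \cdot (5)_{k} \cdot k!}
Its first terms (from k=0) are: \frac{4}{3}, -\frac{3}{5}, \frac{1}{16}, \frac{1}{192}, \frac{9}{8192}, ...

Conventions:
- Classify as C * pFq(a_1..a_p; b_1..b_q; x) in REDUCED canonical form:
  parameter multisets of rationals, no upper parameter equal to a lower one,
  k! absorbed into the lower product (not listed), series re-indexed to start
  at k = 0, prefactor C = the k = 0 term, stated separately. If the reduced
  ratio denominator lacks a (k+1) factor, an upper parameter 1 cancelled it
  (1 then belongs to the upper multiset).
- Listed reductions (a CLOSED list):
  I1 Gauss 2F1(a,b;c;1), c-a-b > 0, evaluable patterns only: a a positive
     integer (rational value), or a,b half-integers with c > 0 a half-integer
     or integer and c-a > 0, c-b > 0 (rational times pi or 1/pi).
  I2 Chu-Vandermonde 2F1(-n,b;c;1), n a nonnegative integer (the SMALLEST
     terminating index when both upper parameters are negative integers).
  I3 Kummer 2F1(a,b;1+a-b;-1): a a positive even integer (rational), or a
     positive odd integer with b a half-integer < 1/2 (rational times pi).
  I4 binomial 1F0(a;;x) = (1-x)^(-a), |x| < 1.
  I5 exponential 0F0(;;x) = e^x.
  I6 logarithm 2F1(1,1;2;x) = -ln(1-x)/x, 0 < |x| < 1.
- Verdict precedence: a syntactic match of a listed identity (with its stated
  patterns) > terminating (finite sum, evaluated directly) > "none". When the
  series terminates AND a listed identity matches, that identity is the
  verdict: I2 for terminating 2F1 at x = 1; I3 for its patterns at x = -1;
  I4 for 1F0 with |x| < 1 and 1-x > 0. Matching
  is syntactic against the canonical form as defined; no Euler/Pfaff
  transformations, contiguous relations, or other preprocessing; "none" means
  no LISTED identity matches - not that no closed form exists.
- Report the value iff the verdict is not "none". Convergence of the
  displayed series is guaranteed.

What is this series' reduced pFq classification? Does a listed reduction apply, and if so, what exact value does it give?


Structural cue: x = 1 and k + 3/2 divides numerator and denominator alike; C = 4/3, x = 1 after cancelling.
Term ratio: r(k) = 1 * (k-\frac{3}{2}) (k+\frac{3}{2}) / [(k+5) (k+1)] - rational in k, leading ratio 1; with t_0 = \frac{4}{3}, classification follows.

At argument 1: a 2F1 with upper {-\frac{3}{2}, \frac{3}{2}}, lower {5}, scaled by C = \frac{4}{3}. Verdict at x = 1: the half-integer Gauss pattern (I1) matches (x = 1; upper {-\frac{3}{2}, \frac{3}{2}} half-integers, c = 5 in the evaluable pattern). Its exact value is \frac{131072}{51975} / \pi.


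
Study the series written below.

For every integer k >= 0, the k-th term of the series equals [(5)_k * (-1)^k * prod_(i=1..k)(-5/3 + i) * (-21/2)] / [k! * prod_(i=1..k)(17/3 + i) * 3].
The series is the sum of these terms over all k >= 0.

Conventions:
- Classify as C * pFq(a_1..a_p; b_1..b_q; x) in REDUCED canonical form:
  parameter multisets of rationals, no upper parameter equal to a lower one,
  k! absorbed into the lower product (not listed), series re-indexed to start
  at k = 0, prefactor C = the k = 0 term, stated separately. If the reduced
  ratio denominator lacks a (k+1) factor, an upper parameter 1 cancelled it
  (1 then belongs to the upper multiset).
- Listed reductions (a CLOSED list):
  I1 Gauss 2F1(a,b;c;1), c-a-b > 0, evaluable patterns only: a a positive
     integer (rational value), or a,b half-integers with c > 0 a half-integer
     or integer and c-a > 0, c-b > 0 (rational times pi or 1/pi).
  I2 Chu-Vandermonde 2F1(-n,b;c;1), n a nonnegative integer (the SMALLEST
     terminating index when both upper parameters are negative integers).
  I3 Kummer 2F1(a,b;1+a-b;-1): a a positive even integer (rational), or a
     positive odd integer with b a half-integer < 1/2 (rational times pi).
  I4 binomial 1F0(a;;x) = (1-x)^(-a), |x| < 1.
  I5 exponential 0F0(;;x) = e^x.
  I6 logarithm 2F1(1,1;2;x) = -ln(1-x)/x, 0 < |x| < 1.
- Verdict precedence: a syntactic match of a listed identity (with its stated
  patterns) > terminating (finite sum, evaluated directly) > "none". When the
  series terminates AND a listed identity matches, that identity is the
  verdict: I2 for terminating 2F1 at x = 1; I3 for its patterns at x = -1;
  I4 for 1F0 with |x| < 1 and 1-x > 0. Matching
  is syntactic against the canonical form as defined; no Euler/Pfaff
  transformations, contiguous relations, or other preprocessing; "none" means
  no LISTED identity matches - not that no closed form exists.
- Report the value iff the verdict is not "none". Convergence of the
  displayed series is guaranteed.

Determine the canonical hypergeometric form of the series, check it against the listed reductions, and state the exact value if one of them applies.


Prefactor -7/2, argument -1: 2F1 with upper {-2/3, 5} over lower {20/3}. Verdict: none. Every listed pattern misses the 2F1 form at -1, upper {-2/3, 5}.

Structural cue: with t_0 = -7/2, the running product (C = -7/2) telescopes to a rising factorial.
Term ratio: r(k) = (-1) * (k-2/3) (k+5) / [(k+20/3) (k+1)] - rational in k, leading ratio (-1); with t_0 = -7/2, classification follows.


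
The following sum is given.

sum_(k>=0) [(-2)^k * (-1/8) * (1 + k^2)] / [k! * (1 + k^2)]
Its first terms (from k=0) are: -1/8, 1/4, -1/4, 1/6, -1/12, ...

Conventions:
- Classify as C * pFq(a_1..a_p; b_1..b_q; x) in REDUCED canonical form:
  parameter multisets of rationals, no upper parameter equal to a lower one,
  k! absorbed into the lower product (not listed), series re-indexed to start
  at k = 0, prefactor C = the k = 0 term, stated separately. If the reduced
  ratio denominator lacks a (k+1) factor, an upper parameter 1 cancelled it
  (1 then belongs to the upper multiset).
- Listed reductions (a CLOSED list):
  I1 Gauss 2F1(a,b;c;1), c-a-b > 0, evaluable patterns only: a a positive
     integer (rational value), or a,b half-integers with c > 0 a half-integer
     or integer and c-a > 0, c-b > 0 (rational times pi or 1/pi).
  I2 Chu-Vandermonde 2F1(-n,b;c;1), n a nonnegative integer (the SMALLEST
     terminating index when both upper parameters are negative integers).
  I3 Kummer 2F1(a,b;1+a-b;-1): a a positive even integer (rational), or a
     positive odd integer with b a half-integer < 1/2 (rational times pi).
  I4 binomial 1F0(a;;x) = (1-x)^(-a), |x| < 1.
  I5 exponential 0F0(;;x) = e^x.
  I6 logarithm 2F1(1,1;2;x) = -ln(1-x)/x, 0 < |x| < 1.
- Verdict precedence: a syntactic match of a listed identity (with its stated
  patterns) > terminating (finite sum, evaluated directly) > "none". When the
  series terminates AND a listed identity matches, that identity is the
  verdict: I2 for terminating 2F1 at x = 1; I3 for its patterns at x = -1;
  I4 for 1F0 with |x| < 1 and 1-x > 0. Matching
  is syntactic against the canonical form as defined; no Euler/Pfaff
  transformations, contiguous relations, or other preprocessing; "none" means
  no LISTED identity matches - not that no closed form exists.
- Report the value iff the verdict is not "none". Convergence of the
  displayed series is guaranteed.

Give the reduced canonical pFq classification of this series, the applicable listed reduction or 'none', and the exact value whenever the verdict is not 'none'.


This is -1/8 * 0F0(-; -; -2) in reduced canonical form. Verdict: the I5 exponential reduction matches (the 0F0 exponential series at x = -2). Sum: (-1/8) * e^(-2).

Key observation: x = (-2) and the factor k^2 + 1 cancels (top and bottom), leaving C = -1/8.
Term ratio: r(k) = (-2) * 1 / [(k+1)] - poly over poly, x = (-2) from leading terms; C = -1/8 at k = 0.


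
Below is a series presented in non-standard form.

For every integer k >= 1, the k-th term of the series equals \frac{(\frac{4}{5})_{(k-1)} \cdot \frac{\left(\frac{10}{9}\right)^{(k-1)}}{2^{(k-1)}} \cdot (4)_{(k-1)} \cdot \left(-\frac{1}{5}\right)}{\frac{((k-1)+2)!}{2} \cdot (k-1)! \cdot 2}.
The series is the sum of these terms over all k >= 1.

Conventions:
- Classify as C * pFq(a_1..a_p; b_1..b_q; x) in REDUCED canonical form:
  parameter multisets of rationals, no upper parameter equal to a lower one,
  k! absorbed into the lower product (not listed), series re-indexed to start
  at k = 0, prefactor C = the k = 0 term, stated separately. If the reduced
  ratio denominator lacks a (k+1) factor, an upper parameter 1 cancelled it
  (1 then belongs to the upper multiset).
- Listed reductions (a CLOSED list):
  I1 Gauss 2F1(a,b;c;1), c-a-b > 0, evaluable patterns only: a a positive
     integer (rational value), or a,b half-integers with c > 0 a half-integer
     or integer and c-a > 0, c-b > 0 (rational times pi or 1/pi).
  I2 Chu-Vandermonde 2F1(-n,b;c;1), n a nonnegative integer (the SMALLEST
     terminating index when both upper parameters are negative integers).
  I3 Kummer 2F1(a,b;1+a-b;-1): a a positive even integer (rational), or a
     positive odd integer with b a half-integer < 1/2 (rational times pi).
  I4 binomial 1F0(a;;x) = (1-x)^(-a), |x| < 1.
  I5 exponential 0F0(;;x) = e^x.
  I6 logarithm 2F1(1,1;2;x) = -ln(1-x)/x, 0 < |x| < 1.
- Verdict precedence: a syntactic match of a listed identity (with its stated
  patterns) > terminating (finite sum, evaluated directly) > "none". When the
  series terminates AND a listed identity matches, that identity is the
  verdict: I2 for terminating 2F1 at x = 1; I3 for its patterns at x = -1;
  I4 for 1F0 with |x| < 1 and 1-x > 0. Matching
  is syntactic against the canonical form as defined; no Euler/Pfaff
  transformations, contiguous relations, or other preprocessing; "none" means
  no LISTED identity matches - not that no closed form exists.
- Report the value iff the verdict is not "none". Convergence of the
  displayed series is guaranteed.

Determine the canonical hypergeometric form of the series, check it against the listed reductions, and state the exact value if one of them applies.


With C = -\frac{1}{10}: the canonical form is 2F1(\frac{4}{5}, 4; 3; \frac{5}{9}). Verdict: none. A 2F1 with upper {\frac{4}{5}, 4} fits none of I1-I6 at x = \frac{5}{9}; the sum runs forever.

The tell: x = \frac{5}{9} and the constant factors (prefactor -1/10) combine into one prefactor.
Consecutive-term ratio: r(k) = \frac{5}{9} * (k+\frac{4}{5}) (k+4) / [(k+3) (k+1)] - rational in k, leading ratio \frac{5}{9}; with t_0 = -\frac{1}{10}, classification follows.


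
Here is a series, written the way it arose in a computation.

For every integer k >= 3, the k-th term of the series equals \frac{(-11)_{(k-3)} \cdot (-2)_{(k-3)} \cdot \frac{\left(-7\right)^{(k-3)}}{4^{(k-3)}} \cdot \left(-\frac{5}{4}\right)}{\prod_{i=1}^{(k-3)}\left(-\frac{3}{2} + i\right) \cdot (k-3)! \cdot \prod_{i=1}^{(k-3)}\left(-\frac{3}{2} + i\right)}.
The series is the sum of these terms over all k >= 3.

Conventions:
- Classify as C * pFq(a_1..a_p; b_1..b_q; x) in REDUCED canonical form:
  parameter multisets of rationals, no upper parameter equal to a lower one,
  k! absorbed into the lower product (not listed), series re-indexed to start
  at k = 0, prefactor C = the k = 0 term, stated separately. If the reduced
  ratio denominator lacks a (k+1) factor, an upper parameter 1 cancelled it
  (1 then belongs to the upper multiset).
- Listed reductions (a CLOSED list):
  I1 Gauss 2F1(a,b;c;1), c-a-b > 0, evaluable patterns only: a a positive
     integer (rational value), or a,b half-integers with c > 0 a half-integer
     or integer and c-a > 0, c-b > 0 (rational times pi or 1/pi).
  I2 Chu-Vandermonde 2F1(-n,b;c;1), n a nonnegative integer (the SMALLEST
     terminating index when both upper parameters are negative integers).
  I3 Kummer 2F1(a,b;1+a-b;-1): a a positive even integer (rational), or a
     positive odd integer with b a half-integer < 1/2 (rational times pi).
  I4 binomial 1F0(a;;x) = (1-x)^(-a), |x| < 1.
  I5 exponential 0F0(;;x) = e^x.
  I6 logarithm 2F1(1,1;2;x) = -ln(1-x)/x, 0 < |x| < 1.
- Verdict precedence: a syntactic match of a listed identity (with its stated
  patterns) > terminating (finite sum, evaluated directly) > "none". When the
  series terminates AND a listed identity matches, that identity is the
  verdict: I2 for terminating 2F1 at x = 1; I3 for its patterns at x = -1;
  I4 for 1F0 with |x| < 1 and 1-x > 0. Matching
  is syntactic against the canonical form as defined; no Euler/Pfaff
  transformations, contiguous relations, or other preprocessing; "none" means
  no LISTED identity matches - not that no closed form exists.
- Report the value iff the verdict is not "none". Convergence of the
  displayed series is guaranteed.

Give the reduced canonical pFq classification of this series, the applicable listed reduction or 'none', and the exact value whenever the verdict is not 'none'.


At argument -\frac{7}{4}: a 2F2 with upper {-11, -2}, lower {-\frac{1}{2}, -\frac{1}{2}}, scaled by C = -\frac{5}{4}. Verdict: terminating (-2 upstairs). 3 nonzero terms in all; added directly. Sum: -\frac{26185}{4}.

Key step: t_0 = -\frac{5}{4} here, and the lower running product (prefactor -5/4) is a rising factorial.
Ratio: r(k) = -\frac{7}{4} * (k-11) (k-2) / [(k-\frac{1}{2}) (k-\frac{1}{2}) (k+1)] - rational in k, leading ratio -\frac{7}{4}; with t_0 = -\frac{5}{4}, classification follows.


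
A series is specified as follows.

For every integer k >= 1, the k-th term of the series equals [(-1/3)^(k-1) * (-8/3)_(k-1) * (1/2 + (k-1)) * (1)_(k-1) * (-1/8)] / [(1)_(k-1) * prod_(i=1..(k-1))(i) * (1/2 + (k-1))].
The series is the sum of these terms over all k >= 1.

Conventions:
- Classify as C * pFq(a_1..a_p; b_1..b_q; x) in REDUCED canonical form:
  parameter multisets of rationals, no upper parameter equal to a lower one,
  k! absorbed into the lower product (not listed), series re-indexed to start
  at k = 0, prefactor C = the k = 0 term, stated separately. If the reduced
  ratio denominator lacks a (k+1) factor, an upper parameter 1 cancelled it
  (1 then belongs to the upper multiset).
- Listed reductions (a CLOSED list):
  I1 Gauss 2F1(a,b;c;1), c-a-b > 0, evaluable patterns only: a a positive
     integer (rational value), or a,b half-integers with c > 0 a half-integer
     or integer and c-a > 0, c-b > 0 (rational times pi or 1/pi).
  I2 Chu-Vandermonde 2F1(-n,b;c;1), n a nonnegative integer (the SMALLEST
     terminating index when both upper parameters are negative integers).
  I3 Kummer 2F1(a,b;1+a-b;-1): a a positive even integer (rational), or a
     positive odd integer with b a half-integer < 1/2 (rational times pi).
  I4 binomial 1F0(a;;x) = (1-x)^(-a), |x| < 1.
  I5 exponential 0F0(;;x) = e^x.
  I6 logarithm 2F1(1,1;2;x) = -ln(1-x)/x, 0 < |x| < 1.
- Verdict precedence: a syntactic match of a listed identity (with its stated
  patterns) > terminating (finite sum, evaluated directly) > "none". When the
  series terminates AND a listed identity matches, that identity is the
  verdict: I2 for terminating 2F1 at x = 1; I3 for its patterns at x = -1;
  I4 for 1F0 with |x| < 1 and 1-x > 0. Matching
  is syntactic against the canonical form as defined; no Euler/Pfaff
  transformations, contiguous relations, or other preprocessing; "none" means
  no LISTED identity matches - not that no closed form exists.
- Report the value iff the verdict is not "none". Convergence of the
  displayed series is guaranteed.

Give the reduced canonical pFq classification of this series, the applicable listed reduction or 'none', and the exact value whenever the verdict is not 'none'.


Key observation: t_0 being -1/8, the factor k + 1/2 cancels (top and bottom), leaving prefactor -1/8.
Adjacent-term ratio: r(k) = (-1/3) * (k-8/3) / [(k+1)] - rational; roots negated = parameters, x = (-1/3), C = -1/8.

x = -1/3 here; the reduced form reads 1F0, upper {-8/3}, lower {-}, C = -1/8. Verdict at x = -1/3: the binomial series (I4) matches (the 1F0 binomial series: exponent 8/3, x = -1/3). Exact value: (-1/8) * (4/3)^(8/3).


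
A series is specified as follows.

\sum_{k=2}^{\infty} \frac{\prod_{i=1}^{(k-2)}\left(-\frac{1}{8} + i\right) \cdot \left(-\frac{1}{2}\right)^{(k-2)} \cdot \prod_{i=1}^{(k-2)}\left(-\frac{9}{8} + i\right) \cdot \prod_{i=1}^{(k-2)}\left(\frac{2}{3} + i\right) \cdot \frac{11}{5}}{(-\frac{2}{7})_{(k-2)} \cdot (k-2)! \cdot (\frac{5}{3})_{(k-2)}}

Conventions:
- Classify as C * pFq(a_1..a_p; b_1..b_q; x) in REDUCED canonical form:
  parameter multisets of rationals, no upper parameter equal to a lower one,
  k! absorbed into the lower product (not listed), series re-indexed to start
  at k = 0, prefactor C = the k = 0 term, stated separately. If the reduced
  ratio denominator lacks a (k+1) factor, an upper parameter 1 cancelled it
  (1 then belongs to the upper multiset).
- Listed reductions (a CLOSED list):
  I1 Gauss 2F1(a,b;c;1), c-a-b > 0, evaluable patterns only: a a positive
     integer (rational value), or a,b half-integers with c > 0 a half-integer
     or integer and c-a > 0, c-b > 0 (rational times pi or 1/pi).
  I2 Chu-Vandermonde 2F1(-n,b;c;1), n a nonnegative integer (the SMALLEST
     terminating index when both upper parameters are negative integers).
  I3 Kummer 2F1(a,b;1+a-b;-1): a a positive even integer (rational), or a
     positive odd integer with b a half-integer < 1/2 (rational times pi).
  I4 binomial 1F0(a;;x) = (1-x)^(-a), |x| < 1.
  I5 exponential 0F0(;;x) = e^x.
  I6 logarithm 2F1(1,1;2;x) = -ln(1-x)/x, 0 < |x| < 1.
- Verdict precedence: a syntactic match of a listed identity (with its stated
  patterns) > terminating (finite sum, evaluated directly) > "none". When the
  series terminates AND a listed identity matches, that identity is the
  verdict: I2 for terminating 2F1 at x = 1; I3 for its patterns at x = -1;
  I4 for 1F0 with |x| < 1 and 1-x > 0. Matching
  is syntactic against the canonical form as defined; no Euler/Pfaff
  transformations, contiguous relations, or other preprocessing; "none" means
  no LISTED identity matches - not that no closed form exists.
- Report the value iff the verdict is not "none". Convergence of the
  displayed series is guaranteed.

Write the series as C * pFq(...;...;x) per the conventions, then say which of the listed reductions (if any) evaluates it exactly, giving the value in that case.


Structural cue: from the first term \frac{11}{5}: the running product (C = 11/5) telescopes to a rising factorial.
Ratio: r(k) = -\frac{1}{2} * (k-\frac{1}{8}) (k+\frac{7}{8}) / [(k-\frac{2}{7}) (k+1)] - rational in k, leading ratio -\frac{1}{2}; with t_0 = \frac{11}{5}, classification follows.

At argument -\frac{1}{2}: a 2F1 with upper {-\frac{1}{8}, \frac{7}{8}}, lower {-\frac{2}{7}}, scaled by C = \frac{11}{5}. Verdict: no listed reduction: x = -\frac{1}{2} and upper {-\frac{1}{8}, \frac{7}{8}} fail every I1-I6 pattern.


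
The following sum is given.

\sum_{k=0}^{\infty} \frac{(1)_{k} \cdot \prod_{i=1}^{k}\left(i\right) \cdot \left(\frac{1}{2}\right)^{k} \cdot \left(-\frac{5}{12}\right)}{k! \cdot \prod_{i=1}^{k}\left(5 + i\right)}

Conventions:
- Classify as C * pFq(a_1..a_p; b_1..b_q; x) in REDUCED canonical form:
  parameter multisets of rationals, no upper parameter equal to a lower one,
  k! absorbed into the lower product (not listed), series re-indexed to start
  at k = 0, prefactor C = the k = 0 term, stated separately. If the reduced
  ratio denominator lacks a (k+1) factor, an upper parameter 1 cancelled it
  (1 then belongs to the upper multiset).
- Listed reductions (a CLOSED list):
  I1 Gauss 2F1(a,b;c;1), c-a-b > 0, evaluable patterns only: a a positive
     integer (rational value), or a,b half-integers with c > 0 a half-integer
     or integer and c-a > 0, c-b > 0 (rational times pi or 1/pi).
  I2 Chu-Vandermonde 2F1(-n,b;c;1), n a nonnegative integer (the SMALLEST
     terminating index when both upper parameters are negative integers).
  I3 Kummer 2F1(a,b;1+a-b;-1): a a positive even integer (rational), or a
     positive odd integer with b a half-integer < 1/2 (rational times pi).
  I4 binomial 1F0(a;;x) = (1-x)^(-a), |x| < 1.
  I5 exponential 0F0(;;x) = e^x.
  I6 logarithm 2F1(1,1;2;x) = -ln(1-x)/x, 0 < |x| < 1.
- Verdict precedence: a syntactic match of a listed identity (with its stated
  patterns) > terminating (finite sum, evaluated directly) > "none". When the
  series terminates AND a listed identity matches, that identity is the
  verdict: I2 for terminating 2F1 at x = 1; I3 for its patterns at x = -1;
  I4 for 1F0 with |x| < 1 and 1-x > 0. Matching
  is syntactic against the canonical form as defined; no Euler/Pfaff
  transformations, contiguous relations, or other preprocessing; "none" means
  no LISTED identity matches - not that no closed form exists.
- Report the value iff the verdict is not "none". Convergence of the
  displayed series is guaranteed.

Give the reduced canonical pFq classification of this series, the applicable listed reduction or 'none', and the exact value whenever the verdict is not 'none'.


This is -\frac{5}{12} * 2F1(1, 1; 6; \frac{1}{2}) in reduced canonical form. Verdict: none - this 2F1 at x = \frac{1}{2} matches no listed pattern, and upper {1, 1} holds no stopper.

Structural cue: t_0 = -\frac{5}{12} here, and the running product (C = -5/12) telescopes to a rising factorial.
Consecutive-term ratio: r(k) = \frac{1}{2} * (k+1) (k+1) / [(k+6) (k+1)] ; factor over Q: parameters, x = \frac{1}{2}, and C = -\frac{5}{12}.


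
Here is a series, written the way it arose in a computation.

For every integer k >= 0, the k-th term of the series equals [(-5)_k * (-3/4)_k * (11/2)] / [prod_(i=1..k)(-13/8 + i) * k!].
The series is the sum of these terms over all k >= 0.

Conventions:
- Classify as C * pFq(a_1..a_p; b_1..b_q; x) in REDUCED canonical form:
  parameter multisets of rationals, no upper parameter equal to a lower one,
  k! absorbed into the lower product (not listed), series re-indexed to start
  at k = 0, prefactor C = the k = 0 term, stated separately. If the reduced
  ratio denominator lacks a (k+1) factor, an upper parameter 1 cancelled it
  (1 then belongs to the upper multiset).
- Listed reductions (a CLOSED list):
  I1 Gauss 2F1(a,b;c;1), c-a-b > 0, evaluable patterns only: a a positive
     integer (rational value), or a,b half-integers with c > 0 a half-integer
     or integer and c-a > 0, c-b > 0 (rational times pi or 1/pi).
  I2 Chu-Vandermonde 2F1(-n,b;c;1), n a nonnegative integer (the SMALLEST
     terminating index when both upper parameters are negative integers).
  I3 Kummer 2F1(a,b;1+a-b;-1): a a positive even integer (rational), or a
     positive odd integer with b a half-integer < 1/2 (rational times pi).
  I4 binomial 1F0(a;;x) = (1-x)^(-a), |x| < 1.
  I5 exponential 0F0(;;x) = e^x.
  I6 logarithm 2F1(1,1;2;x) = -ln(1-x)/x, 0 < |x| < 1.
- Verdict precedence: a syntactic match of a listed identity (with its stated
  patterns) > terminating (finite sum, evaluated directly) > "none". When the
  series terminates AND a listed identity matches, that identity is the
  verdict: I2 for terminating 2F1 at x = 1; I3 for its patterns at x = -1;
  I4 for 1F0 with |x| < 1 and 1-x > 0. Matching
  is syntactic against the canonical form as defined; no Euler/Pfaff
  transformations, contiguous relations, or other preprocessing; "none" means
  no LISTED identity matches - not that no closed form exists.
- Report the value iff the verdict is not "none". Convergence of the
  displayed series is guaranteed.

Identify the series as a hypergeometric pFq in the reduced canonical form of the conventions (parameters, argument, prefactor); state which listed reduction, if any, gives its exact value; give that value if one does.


First insight: t_0 = 11/2 here, and the lower running product (prefactor 11/2) is a rising factorial.
Term ratio: r(k) = 1 * (k-5) (k-3/4) / [(k-5/8) (k+1)] - rational; roots negated = parameters, x = 1, C = 11/2.

With C = 11/2: the canonical form is 2F1(-5, -3/4; -5/8; 1). Verdict: Chu-Vandermonde (I2) fires (terminating 2F1 at x = 1 with n = 5, b = -3/4, c = -5/8). Hence: -935/114.
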